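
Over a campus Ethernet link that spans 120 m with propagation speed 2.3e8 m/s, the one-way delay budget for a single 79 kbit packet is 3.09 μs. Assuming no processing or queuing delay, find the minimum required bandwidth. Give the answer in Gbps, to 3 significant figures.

30.8 Gbps

Propagation delay = 120 / 2.3e+08 = 0.521739 μs.
Transmission budget = 3.09 − 0.521739 = 2.56826 μs.
R ≥ L / t_tx = 79000 bits / 2.56826e-06 s = 30.8 Gbps.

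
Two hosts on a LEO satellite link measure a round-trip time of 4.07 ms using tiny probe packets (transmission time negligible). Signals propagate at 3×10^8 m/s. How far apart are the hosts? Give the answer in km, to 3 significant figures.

One-way propagation = RTT/2 = 2.035 ms.
d = s × t = 300000000 × 0.002035 = 611 km.

611 km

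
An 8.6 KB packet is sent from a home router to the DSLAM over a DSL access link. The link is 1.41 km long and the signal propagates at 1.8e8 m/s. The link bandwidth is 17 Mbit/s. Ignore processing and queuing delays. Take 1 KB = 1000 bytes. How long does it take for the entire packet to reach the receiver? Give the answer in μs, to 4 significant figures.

L = 68800 bits.
Transmission delay = L/R = 68800 / 17000000 = 4047.06 μs.
Propagation delay = d/s = 1410 m / 180000000 m/s = 7.83333 μs.
Total = 4055 μs.

4055 μs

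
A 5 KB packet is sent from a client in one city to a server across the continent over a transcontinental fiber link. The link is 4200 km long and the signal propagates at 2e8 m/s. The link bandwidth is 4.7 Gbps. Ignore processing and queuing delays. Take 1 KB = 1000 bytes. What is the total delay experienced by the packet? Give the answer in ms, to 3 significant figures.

21.0 ms

L = 40000 bits.
Transmission delay = L/R = 40000 / 4700000000 = 0.00851064 ms.
Propagation delay = d/s = 4200000 m / 200000000 m/s = 21 ms.
Total = 21.0 ms.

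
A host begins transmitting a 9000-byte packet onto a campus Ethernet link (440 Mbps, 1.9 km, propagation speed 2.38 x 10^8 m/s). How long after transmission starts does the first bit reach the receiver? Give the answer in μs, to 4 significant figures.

First bit experiences only propagation delay: d/s = 1900/238000000 = 7.983 μs.

7.983 μs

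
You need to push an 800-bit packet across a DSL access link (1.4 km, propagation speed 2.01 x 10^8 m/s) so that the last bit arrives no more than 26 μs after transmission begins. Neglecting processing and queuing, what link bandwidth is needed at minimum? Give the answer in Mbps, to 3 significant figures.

Propagation delay = 1400 / 2.01e+08 = 6.96517 μs.
Transmission budget = 26 − 6.96517 = 19.0348 μs.
R ≥ L / t_tx = 800 bits / 1.90348e-05 s = 42.0 Mbps.

42.0 Mbps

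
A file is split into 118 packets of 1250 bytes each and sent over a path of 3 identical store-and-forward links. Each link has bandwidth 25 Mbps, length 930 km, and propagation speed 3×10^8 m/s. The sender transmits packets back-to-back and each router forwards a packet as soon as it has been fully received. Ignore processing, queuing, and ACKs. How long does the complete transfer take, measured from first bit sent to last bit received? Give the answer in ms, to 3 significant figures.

57.3 ms

Per-hop transmission t_tx = L/R = 10000/25000000 = 0.4 ms.
Per-hop propagation t_prop = 930000/300000000 = 3.1 ms.
Pipeline fill: first packet needs 3·t_tx to clear all hops; remaining 117 packets each add one t_tx.
Total = (3+118-1)·t_tx + 3·t_prop = 120·0.4 + 3·3.1 = 57.3 ms.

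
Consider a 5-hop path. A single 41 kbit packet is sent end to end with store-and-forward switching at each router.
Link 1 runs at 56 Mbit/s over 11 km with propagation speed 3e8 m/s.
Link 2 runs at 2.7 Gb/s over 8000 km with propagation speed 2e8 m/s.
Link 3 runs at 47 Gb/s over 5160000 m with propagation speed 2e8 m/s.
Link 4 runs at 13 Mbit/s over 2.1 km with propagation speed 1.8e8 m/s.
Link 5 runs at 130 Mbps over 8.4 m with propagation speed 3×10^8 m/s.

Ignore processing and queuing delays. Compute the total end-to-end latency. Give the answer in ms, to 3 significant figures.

70.1 ms

L = 41000 bits.
Transmission delays (L/R per hop): 0.732143, 0.0151852, 0.00087234, 3.15385, 0.315385 ms; sum = 4.21743 ms.
Propagation delays (d/s per hop): 0.0366667, 40, 25.8, 0.0116667, 2.8e-05 ms; sum = 65.8484 ms.
End-to-end = 70.1 ms.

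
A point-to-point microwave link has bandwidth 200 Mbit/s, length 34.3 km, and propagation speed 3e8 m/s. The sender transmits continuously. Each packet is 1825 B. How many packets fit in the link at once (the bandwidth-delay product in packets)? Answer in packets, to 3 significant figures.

1.57 packets

Propagation delay = 34300 / 300000000 = 0.000114333 s.
BDP = R × t_prop = 200000000 × 0.000114333 = 22866.7 bits.
In packets of 14600 bits: 1.57 packets.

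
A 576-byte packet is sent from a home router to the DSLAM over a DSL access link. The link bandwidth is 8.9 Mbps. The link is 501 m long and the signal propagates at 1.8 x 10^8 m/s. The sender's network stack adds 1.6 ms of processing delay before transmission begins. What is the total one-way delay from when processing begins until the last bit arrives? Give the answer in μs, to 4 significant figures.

2121 μs

L = 576 × 8 = 4608 bits.
Transmission delay = L/R = 4608 / 8900000 = 517.753 μs.
Propagation delay = d/s = 501 m / 180000000 m/s = 2.78333 μs.
Plus processing delay 1.6 ms = 1600 μs.
Total = 2121 μs.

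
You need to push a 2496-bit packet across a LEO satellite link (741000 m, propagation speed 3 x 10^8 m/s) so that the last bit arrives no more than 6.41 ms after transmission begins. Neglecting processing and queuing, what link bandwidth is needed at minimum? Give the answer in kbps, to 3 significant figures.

Propagation delay = 741000 / 300000000 = 2.47 ms.
Transmission budget = 6.41 − 2.47 = 3.94 ms.
R ≥ L / t_tx = 2496 bits / 0.00394 s = 634 kbps.

634 kbps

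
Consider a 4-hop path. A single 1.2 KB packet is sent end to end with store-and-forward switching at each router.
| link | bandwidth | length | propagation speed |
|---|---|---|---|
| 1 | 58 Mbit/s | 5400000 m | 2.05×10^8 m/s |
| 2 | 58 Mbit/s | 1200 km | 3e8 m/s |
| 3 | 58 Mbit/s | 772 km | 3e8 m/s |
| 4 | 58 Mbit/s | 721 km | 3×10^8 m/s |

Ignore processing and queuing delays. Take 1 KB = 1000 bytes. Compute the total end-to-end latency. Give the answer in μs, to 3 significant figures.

L = 9600 bits.
Transmission delay per hop = L/R = 9600/58000000 = 165.517 μs; 4 hops → 662.069 μs.
Propagation delays (d/s per hop): 26341.5, 4000, 2573.33, 2403.33 μs; sum = 35318.1 μs.
End-to-end = 36000 μs.

36000 μs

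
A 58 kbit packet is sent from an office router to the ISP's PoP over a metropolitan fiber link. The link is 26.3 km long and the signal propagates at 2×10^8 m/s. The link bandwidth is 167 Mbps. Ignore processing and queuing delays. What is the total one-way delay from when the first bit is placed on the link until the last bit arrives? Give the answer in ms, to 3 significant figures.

L = 58000 bits.
Transmission delay = L/R = 58000 / 167000000 = 0.347305 ms.
Propagation delay = d/s = 26300 m / 200000000 m/s = 0.1315 ms.
Total = 0.479 ms.

0.479 ms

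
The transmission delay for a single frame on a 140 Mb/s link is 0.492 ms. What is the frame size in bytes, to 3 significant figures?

L = R × t_tx = 140000000 b/s × 0.000492 s = 68880 bits.
In bytes: 68880 / 8 = 8610 bytes.

8610 bytes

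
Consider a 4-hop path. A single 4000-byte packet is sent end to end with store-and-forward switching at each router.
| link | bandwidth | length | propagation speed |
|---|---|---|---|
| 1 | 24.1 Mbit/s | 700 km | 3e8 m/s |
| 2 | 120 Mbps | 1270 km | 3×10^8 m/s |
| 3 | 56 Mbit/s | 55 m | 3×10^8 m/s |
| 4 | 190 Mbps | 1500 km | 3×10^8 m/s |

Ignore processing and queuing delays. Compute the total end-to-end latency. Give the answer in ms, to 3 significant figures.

13.9 ms

L = 4000 × 8 = 32000 bits.
Transmission delays (L/R per hop): 1.3278, 0.266667, 0.571429, 0.168421 ms; sum = 2.33432 ms.
Propagation delays (d/s per hop): 2.33333, 4.23333, 0.000183333, 5 ms; sum = 11.5669 ms.
End-to-end = 13.9 ms.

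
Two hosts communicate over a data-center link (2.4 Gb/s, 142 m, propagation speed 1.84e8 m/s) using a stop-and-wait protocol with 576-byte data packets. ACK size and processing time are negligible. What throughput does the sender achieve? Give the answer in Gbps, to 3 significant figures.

1.33 Gbps

t_tx = L/R = 4608/2400000000 = 1.92e-06 s.
t_prop = 142/184000000 = 7.71739e-07 s; RTT = 1.54348e-06 s.
Cycle = t_tx + RTT = 3.46348e-06 s.
Throughput = L / cycle = 4608 / 3.46348e-06 = 1.33 Gbps.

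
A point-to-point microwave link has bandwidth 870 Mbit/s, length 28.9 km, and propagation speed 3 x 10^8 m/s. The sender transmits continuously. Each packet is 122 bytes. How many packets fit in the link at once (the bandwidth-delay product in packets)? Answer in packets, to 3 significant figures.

Propagation delay = 28900 / 300000000 = 9.63333e-05 s.
BDP = R × t_prop = 870000000 × 9.63333e-05 = 83810 bits.
In packets of 976 bits: 85.9 packets.

85.9 packets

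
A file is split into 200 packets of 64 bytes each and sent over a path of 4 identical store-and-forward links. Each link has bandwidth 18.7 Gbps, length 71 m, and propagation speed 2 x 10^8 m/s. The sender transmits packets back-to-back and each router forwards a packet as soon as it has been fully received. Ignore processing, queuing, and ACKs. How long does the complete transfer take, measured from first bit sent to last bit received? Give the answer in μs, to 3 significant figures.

6.98 μs

Per-hop transmission t_tx = L/R = 512/18700000000 = 0.0273797 μs.
Per-hop propagation t_prop = 71/200000000 = 0.355 μs.
Pipeline fill: first packet needs 4·t_tx to clear all hops; remaining 199 packets each add one t_tx.
Total = (4+200-1)·t_tx + 4·t_prop = 203·0.0273797 + 4·0.355 = 6.98 μs.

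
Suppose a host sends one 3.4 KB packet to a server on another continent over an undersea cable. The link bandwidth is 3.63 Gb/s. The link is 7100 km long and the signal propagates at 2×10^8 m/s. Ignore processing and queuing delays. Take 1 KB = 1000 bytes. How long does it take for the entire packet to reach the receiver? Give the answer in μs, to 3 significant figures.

35500 μs

L = 27200 bits.
Transmission delay = L/R = 27200 / 3630000000 = 7.49311 μs.
Propagation delay = d/s = 7100000 m / 200000000 m/s = 35500 μs.
Total = 35500 μs.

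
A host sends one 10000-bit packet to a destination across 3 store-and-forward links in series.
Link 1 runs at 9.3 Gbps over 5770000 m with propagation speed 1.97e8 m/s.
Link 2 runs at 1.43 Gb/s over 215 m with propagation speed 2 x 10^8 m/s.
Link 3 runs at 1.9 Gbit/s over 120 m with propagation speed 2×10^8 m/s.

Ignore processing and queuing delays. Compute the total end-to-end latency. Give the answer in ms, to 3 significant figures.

Transmission delays (L/R per hop): 0.00107527, 0.00699301, 0.00526316 ms; sum = 0.0133314 ms.
Propagation delays (d/s per hop): 29.2893, 0.001075, 0.0006 ms; sum = 29.291 ms.
End-to-end = 29.3 ms.

29.3 ms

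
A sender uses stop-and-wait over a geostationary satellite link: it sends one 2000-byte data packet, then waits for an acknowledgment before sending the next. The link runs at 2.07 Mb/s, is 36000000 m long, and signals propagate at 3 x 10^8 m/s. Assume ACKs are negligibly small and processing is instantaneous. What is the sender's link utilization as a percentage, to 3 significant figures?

t_tx = L/R = 16000/2.07e+06 = 0.00772947 s.
t_prop = 36000000/300000000 = 0.12 s; RTT = 0.24 s.
Cycle = t_tx + RTT = 0.247729 s.
Utilization = t_tx / cycle = 0.00772947/0.247729 = 3.12 %.

3.12 %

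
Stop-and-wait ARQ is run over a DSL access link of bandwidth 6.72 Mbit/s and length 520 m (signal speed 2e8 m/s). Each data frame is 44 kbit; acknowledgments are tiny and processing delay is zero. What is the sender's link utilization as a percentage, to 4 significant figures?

t_tx = L/R = 44000/6720000 = 0.00654762 s.
t_prop = 520/200000000 = 2.6e-06 s; RTT = 5.2e-06 s.
Cycle = t_tx + RTT = 0.00655282 s.
Utilization = t_tx / cycle = 0.00654762/0.00655282 = 99.92 %.

99.92 %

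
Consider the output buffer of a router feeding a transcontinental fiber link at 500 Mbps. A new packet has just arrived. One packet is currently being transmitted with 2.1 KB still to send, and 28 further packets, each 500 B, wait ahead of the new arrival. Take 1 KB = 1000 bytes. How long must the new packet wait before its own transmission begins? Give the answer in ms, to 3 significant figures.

Each queued packet: L/R = 4000/500000000 = 0.008 ms.
28 queued → 0.224 ms.
Plus remaining 16800 bits of current packet: 0.0336 ms.
Queuing delay = 0.258 ms.

0.258 ms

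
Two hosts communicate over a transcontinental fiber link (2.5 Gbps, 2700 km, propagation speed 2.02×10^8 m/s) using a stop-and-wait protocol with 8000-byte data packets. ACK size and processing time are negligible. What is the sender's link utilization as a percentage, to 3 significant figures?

0.0957 %

t_tx = L/R = 64000/2500000000 = 2.56e-05 s.
t_prop = 2700000/202000000 = 0.0133663 s; RTT = 0.0267327 s.
Cycle = t_tx + RTT = 0.0267583 s.
Utilization = t_tx / cycle = 2.56e-05/0.0267583 = 0.0957 %.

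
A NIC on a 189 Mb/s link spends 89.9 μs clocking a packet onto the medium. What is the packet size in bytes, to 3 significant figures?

2120 bytes

L = R × t_tx = 189000000 b/s × 8.99e-05 s = 16991.1 bits.
In bytes: 16991.1 / 8 = 2120 bytes.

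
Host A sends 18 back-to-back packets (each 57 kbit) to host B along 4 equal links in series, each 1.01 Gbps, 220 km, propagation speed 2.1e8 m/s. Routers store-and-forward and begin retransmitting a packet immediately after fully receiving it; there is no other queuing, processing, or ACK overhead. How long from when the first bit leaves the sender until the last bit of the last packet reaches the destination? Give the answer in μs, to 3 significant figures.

5380 μs

Per-hop transmission t_tx = L/R = 57000/1010000000 = 56.4356 μs.
Per-hop propagation t_prop = 220000/210000000 = 1047.62 μs.
Pipeline fill: first packet needs 4·t_tx to clear all hops; remaining 17 packets each add one t_tx.
Total = (4+18-1)·t_tx + 4·t_prop = 21·56.4356 + 4·1047.62 = 5380 μs.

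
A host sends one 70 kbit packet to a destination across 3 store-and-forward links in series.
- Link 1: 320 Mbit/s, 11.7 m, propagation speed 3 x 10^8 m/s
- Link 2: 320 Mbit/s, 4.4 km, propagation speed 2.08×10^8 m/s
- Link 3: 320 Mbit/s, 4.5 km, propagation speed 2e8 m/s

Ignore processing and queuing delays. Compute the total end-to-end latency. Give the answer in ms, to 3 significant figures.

0.700 ms

L = 70000 bits.
Transmission delay per hop = L/R = 70000/320000000 = 0.21875 ms; 3 hops → 0.65625 ms.
Propagation delays (d/s per hop): 3.9e-05, 0.0211538, 0.0225 ms; sum = 0.0436928 ms.
End-to-end = 0.700 ms.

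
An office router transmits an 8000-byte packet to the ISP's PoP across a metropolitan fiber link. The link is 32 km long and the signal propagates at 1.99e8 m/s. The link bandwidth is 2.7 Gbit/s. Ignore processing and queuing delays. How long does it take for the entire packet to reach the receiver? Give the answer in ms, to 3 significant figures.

0.185 ms

L = 8000 × 8 = 64000 bits.
Transmission delay = L/R = 64000 / 2700000000 = 0.0237037 ms.
Propagation delay = d/s = 32000 m / 199000000 m/s = 0.160804 ms.
Total = 0.185 ms.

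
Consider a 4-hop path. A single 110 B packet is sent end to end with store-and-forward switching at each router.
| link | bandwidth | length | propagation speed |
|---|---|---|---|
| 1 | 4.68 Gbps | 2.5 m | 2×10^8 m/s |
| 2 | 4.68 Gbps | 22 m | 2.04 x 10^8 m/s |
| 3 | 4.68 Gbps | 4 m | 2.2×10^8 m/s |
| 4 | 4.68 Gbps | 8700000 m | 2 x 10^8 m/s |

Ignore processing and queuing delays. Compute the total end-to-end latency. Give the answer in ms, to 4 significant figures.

L = 110 × 8 = 880 bits.
Transmission delay per hop = L/R = 880/4680000000 = 0.000188034 ms; 4 hops → 0.000752137 ms.
Propagation delays (d/s per hop): 1.25e-05, 0.000107843, 1.81818e-05, 43.5 ms; sum = 43.5001 ms.
End-to-end = 43.50 ms.

43.50 ms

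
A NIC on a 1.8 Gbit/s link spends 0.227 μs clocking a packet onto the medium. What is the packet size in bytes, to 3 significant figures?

51.1 bytes

L = R × t_tx = 1800000000 b/s × 2.27e-07 s = 408.6 bits.
In bytes: 408.6 / 8 = 51.1 bytes.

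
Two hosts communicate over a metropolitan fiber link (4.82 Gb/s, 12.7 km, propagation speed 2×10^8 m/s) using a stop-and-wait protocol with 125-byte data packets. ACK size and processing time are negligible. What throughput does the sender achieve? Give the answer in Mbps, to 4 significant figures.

t_tx = L/R = 1000/4820000000 = 2.07469e-07 s.
t_prop = 12700/200000000 = 6.35e-05 s; RTT = 0.000127 s.
Cycle = t_tx + RTT = 0.000127207 s.
Throughput = L / cycle = 1000 / 0.000127207 = 7.861 Mbps.

7.861 Mbps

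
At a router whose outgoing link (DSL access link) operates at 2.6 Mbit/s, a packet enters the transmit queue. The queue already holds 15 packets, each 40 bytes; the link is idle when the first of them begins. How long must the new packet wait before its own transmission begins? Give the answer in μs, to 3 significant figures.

1850 μs

Each queued packet: L/R = 320/2600000 = 123.077 μs.
15 queued → 1846.15 μs.
Queuing delay = 1850 μs.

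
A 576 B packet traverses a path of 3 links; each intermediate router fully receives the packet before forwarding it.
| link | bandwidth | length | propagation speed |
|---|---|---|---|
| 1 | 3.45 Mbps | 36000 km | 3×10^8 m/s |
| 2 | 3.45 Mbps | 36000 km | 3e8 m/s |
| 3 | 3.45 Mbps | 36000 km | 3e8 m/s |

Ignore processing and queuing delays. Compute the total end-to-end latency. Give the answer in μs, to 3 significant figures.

364000 μs

L = 576 × 8 = 4608 bits.
Transmission delay per hop = L/R = 4608/3450000 = 1335.65 μs; 3 hops → 4006.96 μs.
Propagation delays (d/s per hop): 120000, 120000, 120000 μs; sum = 360000 μs.
End-to-end = 364000 μs.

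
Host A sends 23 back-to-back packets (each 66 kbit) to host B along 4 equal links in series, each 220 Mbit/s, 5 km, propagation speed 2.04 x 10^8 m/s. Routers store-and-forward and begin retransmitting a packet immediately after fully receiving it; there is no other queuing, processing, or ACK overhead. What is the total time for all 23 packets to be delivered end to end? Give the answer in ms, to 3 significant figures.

Per-hop transmission t_tx = L/R = 66000/220000000 = 0.3 ms.
Per-hop propagation t_prop = 5000/204000000 = 0.0245098 ms.
Pipeline fill: first packet needs 4·t_tx to clear all hops; remaining 22 packets each add one t_tx.
Total = (4+23-1)·t_tx + 4·t_prop = 26·0.3 + 4·0.0245098 = 7.90 ms.

7.90 ms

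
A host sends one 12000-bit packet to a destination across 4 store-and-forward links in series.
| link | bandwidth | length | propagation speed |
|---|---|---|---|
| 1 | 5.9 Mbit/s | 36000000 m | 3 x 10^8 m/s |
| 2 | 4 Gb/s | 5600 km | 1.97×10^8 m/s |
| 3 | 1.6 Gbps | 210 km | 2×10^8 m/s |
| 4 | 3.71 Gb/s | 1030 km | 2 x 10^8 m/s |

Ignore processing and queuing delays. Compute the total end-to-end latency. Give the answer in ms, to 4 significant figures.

156.7 ms

Transmission delays (L/R per hop): 2.0339, 0.003, 0.0075, 0.0032345 ms; sum = 2.04763 ms.
Propagation delays (d/s per hop): 120, 28.4264, 1.05, 5.15 ms; sum = 154.626 ms.
End-to-end = 156.7 ms.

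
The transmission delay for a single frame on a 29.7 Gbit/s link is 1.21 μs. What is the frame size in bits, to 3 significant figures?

L = R × t_tx = 29700000000 b/s × 1.21e-06 s = 35937 bits.

35900 bits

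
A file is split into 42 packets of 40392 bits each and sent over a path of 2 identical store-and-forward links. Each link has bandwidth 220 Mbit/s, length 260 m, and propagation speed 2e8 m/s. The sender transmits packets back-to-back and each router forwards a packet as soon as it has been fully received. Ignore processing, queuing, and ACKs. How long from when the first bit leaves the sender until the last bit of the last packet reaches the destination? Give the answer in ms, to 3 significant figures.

Per-hop transmission t_tx = L/R = 40392/220000000 = 0.1836 ms.
Per-hop propagation t_prop = 260/200000000 = 0.0013 ms.
Pipeline fill: first packet needs 2·t_tx to clear all hops; remaining 41 packets each add one t_tx.
Total = (2+42-1)·t_tx + 2·t_prop = 43·0.1836 + 2·0.0013 = 7.90 ms.

7.90 ms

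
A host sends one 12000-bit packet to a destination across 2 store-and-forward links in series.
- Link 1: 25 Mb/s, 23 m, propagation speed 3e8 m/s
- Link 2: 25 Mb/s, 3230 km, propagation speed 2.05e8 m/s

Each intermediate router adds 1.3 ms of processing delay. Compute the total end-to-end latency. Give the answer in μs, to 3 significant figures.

Transmission delay per hop = L/R = 12000/25000000 = 480 μs; 2 hops → 960 μs.
Propagation delays (d/s per hop): 0.0766667, 15756.1 μs; sum = 15756.2 μs.
Processing at 1 router(s): 1 × 1.3 ms = 1300 μs.
End-to-end = 18000 μs.

18000 μs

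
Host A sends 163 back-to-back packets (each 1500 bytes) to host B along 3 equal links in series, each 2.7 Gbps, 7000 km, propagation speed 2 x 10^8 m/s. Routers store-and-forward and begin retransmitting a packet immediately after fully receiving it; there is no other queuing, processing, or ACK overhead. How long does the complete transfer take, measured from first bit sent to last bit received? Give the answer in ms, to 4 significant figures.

105.7 ms

Per-hop transmission t_tx = L/R = 12000/2700000000 = 0.00444444 ms.
Per-hop propagation t_prop = 7000000/200000000 = 35 ms.
Pipeline fill: first packet needs 3·t_tx to clear all hops; remaining 162 packets each add one t_tx.
Total = (3+163-1)·t_tx + 3·t_prop = 165·0.00444444 + 3·35 = 105.7 ms.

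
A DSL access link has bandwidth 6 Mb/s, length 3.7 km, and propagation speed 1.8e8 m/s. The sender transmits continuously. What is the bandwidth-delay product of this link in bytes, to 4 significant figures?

15.42 bytes

Propagation delay = 3700 / 180000000 = 2.05556e-05 s.
BDP = R × t_prop = 6000000 × 2.05556e-05 = 123.333 bits.
In bytes: 123.333/8 = 15.42 bytes.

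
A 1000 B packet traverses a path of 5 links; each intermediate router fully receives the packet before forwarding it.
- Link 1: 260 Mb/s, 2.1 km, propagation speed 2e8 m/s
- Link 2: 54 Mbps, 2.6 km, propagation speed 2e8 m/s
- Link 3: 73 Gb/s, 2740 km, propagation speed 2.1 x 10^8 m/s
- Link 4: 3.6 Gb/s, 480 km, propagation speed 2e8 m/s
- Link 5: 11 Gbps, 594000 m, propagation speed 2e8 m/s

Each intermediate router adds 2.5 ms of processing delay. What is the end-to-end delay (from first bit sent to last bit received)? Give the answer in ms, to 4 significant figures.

L = 1000 × 8 = 8000 bits.
Transmission delays (L/R per hop): 0.0307692, 0.148148, 0.000109589, 0.00222222, 0.000727273 ms; sum = 0.181976 ms.
Propagation delays (d/s per hop): 0.0105, 0.013, 13.0476, 2.4, 2.97 ms; sum = 18.4411 ms.
Processing at 4 router(s): 4 × 2.5 ms = 10 ms.
End-to-end = 28.62 ms.

28.62 ms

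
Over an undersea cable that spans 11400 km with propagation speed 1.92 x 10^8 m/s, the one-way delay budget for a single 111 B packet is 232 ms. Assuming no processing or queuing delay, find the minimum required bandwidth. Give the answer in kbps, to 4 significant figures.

5.144 kbps

L = 888 bits.
Propagation delay = 11400000 / 192000000 = 59.375 ms.
Transmission budget = 232 − 59.375 = 172.625 ms.
R ≥ L / t_tx = 888 bits / 0.172625 s = 5.144 kbps.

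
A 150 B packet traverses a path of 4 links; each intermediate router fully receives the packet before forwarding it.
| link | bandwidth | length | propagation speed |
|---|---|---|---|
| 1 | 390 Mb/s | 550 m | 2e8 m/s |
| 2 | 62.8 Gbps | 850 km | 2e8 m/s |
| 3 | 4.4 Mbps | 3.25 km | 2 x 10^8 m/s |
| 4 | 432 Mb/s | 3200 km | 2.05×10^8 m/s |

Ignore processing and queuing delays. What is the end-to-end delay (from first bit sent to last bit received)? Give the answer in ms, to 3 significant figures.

20.2 ms

L = 150 × 8 = 1200 bits.
Transmission delays (L/R per hop): 0.00307692, 1.91083e-05, 0.272727, 0.00277778 ms; sum = 0.278601 ms.
Propagation delays (d/s per hop): 0.00275, 4.25, 0.01625, 15.6098 ms; sum = 19.8788 ms.
End-to-end = 20.2 ms.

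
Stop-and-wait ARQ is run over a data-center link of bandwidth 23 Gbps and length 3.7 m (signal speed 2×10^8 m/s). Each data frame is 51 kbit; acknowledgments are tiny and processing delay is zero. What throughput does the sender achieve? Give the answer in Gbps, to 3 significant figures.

t_tx = L/R = 51000/23000000000 = 2.21739e-06 s.
t_prop = 3.7/200000000 = 1.85e-08 s; RTT = 3.7e-08 s.
Cycle = t_tx + RTT = 2.25439e-06 s.
Throughput = L / cycle = 51000 / 2.25439e-06 = 22.6 Gbps.

22.6 Gbps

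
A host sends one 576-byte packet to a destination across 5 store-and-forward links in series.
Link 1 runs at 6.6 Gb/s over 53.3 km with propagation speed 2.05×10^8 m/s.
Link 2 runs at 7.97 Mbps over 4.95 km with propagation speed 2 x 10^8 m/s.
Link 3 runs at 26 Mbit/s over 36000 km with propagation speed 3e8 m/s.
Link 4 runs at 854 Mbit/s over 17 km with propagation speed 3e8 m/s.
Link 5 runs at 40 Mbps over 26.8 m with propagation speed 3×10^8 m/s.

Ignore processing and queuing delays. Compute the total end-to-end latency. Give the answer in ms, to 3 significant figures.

121 ms

L = 576 × 8 = 4608 bits.
Transmission delays (L/R per hop): 0.000698182, 0.578168, 0.177231, 0.00539578, 0.1152 ms; sum = 0.876693 ms.
Propagation delays (d/s per hop): 0.26, 0.02475, 120, 0.0566667, 8.93333e-05 ms; sum = 120.342 ms.
End-to-end = 121 ms.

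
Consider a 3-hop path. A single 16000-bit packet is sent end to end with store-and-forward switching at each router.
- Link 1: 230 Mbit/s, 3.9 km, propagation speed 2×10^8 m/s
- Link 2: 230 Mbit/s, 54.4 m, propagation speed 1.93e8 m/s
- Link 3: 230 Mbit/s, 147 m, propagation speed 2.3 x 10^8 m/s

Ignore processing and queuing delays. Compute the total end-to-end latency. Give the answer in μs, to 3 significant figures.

229 μs

Transmission delay per hop = L/R = 16000/230000000 = 69.5652 μs; 3 hops → 208.696 μs.
Propagation delays (d/s per hop): 19.5, 0.281865, 0.63913 μs; sum = 20.421 μs.
End-to-end = 229 μs.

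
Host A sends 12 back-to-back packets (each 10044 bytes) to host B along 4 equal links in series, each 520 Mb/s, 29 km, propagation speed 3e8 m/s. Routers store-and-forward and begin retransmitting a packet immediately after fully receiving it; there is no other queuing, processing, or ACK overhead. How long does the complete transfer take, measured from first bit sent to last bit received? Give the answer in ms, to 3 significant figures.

Per-hop transmission t_tx = L/R = 80352/520000000 = 0.154523 ms.
Per-hop propagation t_prop = 29000/300000000 = 0.0966667 ms.
Pipeline fill: first packet needs 4·t_tx to clear all hops; remaining 11 packets each add one t_tx.
Total = (4+12-1)·t_tx + 4·t_prop = 15·0.154523 + 4·0.0966667 = 2.70 ms.

2.70 ms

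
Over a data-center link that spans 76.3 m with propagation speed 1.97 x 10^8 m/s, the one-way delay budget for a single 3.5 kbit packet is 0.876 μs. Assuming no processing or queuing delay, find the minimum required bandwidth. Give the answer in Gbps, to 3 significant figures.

Propagation delay = 76.3 / 197000000 = 0.38731 μs.
Transmission budget = 0.876 − 0.38731 = 0.48869 μs.
R ≥ L / t_tx = 3500 bits / 4.8869e-07 s = 7.16 Gbps.

7.16 Gbps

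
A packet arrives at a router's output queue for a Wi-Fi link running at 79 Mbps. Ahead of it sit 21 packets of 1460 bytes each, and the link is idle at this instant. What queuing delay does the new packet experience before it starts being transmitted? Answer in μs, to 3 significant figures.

3100 μs

Each queued packet: L/R = 11680/79000000 = 147.848 μs.
21 queued → 3104.81 μs.
Queuing delay = 3100 μs.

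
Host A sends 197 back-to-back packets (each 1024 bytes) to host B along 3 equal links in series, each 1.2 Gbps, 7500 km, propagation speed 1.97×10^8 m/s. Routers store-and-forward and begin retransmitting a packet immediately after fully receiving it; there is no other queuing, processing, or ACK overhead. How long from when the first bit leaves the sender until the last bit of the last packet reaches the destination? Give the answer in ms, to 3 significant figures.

116 ms

Per-hop transmission t_tx = L/R = 8192/1200000000 = 0.00682667 ms.
Per-hop propagation t_prop = 7500000/197000000 = 38.0711 ms.
Pipeline fill: first packet needs 3·t_tx to clear all hops; remaining 196 packets each add one t_tx.
Total = (3+197-1)·t_tx + 3·t_prop = 199·0.00682667 + 3·38.0711 = 116 ms.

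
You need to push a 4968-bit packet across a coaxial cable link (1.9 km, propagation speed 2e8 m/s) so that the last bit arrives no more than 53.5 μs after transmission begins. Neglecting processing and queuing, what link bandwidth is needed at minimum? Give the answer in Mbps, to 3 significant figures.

Propagation delay = 1900 / 200000000 = 9.5 μs.
Transmission budget = 53.5 − 9.5 = 44 μs.
R ≥ L / t_tx = 4968 bits / 4.4e-05 s = 113 Mbps.

113 Mbps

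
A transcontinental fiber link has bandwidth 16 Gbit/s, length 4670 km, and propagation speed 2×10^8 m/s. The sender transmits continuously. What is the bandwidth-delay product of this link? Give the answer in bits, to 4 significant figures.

Propagation delay = 4670000 / 200000000 = 0.02335 s.
BDP = R × t_prop = 16000000000 × 0.02335 = 373600000 bits.

373600000 bits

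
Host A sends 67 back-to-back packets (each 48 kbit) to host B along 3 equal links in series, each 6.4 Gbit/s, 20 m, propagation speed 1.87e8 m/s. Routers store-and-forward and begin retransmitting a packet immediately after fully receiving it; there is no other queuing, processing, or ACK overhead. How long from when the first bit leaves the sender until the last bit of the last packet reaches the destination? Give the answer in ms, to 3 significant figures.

0.518 ms

Per-hop transmission t_tx = L/R = 48000/6400000000 = 0.0075 ms.
Per-hop propagation t_prop = 20/187000000 = 0.000106952 ms.
Pipeline fill: first packet needs 3·t_tx to clear all hops; remaining 66 packets each add one t_tx.
Total = (3+67-1)·t_tx + 3·t_prop = 69·0.0075 + 3·0.000106952 = 0.518 ms.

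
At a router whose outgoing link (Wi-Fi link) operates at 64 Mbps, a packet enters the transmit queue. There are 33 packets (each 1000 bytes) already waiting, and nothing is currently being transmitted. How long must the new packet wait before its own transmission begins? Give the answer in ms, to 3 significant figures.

Each queued packet: L/R = 8000/64000000 = 0.125 ms.
33 queued → 4.125 ms.
Queuing delay = 4.13 ms.

4.13 ms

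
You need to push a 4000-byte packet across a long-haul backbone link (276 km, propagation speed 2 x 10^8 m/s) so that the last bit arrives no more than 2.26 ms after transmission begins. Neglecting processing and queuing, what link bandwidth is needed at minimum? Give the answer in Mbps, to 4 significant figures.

L = 32000 bits.
Propagation delay = 276000 / 200000000 = 1.38 ms.
Transmission budget = 2.26 − 1.38 = 0.88 ms.
R ≥ L / t_tx = 32000 bits / 0.00088 s = 36.36 Mbps.

36.36 Mbps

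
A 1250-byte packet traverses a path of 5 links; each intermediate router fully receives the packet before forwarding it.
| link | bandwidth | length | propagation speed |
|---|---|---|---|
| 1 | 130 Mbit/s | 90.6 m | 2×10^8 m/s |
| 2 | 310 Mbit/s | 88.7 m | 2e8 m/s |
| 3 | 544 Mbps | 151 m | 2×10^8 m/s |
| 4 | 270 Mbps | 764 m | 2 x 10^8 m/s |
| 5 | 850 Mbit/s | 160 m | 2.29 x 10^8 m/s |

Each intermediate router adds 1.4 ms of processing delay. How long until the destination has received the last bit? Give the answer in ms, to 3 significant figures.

5.78 ms

L = 1250 × 8 = 10000 bits.
Transmission delays (L/R per hop): 0.0769231, 0.0322581, 0.0183824, 0.037037, 0.0117647 ms; sum = 0.176365 ms.
Propagation delays (d/s per hop): 0.000453, 0.0004435, 0.000755, 0.00382, 0.00069869 ms; sum = 0.00617019 ms.
Processing at 4 router(s): 4 × 1.4 ms = 5.6 ms.
End-to-end = 5.78 ms.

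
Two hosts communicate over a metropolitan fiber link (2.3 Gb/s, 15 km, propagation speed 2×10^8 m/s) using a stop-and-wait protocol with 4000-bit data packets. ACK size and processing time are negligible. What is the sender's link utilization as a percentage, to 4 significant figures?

1.146 %

t_tx = L/R = 4000/2300000000 = 1.73913e-06 s.
t_prop = 15000/200000000 = 7.5e-05 s; RTT = 0.00015 s.
Cycle = t_tx + RTT = 0.000151739 s.
Utilization = t_tx / cycle = 1.73913e-06/0.000151739 = 1.146 %.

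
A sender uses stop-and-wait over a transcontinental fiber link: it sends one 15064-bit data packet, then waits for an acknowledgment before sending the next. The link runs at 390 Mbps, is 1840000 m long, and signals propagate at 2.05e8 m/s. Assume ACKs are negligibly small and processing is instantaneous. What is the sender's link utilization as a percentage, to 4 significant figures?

0.2147 %

t_tx = L/R = 15064/390000000 = 3.86256e-05 s.
t_prop = 1840000/2.05e+08 = 0.00897561 s; RTT = 0.0179512 s.
Cycle = t_tx + RTT = 0.0179898 s.
Utilization = t_tx / cycle = 3.86256e-05/0.0179898 = 0.2147 %.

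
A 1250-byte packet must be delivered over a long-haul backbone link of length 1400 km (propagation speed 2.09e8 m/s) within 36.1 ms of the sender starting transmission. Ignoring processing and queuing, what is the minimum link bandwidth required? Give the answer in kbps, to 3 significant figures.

340 kbps

L = 10000 bits.
Propagation delay = 1400000 / 209000000 = 6.69856 ms.
Transmission budget = 36.1 − 6.69856 = 29.4014 ms.
R ≥ L / t_tx = 10000 bits / 0.0294014 s = 340 kbps.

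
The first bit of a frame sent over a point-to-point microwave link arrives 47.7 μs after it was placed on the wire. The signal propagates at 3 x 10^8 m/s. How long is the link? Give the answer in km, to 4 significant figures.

d = s × t_prop = 300000000 × 4.77e-05 = 14.31 km.

14.31 km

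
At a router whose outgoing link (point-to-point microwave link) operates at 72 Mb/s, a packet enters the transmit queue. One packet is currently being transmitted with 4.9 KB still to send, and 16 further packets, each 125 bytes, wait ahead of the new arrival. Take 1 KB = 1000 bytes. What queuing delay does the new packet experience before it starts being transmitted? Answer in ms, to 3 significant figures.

0.767 ms

Each queued packet: L/R = 1000/72000000 = 0.0138889 ms.
16 queued → 0.222222 ms.
Plus remaining 39200 bits of current packet: 0.544444 ms.
Queuing delay = 0.767 ms.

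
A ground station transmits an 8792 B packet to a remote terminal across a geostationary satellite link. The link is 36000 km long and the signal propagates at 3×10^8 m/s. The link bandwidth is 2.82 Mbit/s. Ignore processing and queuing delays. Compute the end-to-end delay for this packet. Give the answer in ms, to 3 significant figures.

L = 8792 × 8 = 70336 bits.
Transmission delay = L/R = 70336 / 2820000 = 24.9418 ms.
Propagation delay = d/s = 36000000 m / 300000000 m/s = 120 ms.
Total = 145 ms.

145 ms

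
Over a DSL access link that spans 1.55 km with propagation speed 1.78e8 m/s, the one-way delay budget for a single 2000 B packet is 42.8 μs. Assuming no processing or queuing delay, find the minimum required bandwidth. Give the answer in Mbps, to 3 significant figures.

L = 16000 bits.
Propagation delay = 1550 / 178000000 = 8.70787 μs.
Transmission budget = 42.8 − 8.70787 = 34.0921 μs.
R ≥ L / t_tx = 16000 bits / 3.40921e-05 s = 469 Mbps.

469 Mbps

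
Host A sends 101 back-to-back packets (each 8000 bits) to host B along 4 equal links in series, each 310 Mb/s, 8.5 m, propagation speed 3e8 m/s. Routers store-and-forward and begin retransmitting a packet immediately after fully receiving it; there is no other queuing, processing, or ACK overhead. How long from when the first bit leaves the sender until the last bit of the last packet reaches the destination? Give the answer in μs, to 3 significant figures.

Per-hop transmission t_tx = L/R = 8000/310000000 = 25.8065 μs.
Per-hop propagation t_prop = 8.5/300000000 = 0.0283333 μs.
Pipeline fill: first packet needs 4·t_tx to clear all hops; remaining 100 packets each add one t_tx.
Total = (4+101-1)·t_tx + 4·t_prop = 104·25.8065 + 4·0.0283333 = 2680 μs.

2680 μs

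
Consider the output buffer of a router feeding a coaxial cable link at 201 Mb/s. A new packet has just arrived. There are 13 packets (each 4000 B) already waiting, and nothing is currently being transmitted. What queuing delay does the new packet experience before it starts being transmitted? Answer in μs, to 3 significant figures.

Each queued packet: L/R = 32000/201000000 = 159.204 μs.
13 queued → 2069.65 μs.
Queuing delay = 2070 μs.

2070 μs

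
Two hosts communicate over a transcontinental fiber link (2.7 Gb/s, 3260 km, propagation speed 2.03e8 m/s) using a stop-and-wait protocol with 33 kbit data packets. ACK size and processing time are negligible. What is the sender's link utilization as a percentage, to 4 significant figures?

t_tx = L/R = 33000/2700000000 = 1.22222e-05 s.
t_prop = 3260000/2.03e+08 = 0.0160591 s; RTT = 0.0321182 s.
Cycle = t_tx + RTT = 0.0321304 s.
Utilization = t_tx / cycle = 1.22222e-05/0.0321304 = 0.03804 %.

0.03804 %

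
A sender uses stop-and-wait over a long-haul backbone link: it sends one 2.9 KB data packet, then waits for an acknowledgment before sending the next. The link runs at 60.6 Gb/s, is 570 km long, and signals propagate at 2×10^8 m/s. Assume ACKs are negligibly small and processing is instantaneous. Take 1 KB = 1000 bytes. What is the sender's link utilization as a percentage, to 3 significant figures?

0.00672 %

t_tx = L/R = 23200/60600000000 = 3.82838e-07 s.
t_prop = 570000/200000000 = 0.00285 s; RTT = 0.0057 s.
Cycle = t_tx + RTT = 0.00570038 s.
Utilization = t_tx / cycle = 3.82838e-07/0.00570038 = 0.00672 %.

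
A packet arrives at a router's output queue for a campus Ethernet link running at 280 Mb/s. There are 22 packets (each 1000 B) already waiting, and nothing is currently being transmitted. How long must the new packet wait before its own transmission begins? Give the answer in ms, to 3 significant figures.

Each queued packet: L/R = 8000/280000000 = 0.0285714 ms.
22 queued → 0.628571 ms.
Queuing delay = 0.629 ms.

0.629 ms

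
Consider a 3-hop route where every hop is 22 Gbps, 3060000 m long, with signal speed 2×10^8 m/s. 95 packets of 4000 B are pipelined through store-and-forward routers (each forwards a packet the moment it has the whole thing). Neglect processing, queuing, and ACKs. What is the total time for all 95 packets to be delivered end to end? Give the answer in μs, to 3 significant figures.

46000 μs

Per-hop transmission t_tx = L/R = 32000/22000000000 = 1.45455 μs.
Per-hop propagation t_prop = 3060000/200000000 = 15300 μs.
Pipeline fill: first packet needs 3·t_tx to clear all hops; remaining 94 packets each add one t_tx.
Total = (3+95-1)·t_tx + 3·t_prop = 97·1.45455 + 3·15300 = 46000 μs.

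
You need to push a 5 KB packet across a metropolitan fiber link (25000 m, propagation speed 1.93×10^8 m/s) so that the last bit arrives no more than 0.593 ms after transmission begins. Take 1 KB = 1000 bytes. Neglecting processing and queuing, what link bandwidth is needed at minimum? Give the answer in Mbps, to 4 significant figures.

L = 40000 bits.
Propagation delay = 25000 / 193000000 = 0.129534 ms.
Transmission budget = 0.593 − 0.129534 = 0.463466 ms.
R ≥ L / t_tx = 40000 bits / 0.000463466 s = 86.31 Mbps.

86.31 Mbps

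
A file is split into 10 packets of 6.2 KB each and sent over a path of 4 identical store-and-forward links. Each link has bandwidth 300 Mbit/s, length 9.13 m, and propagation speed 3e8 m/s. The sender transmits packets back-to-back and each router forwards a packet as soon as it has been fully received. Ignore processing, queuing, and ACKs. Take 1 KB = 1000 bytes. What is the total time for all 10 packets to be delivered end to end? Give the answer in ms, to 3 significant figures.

2.15 ms

Per-hop transmission t_tx = L/R = 49600/300000000 = 0.165333 ms.
Per-hop propagation t_prop = 9.13/300000000 = 3.04333e-05 ms.
Pipeline fill: first packet needs 4·t_tx to clear all hops; remaining 9 packets each add one t_tx.
Total = (4+10-1)·t_tx + 4·t_prop = 13·0.165333 + 4·3.04333e-05 = 2.15 ms.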